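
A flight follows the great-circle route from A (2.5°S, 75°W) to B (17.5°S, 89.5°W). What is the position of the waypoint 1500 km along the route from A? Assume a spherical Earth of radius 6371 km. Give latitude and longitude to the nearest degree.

Write both endpoints as unit vectors p₁, p₂ with components (cos φ cos λ, cos φ sin λ, sin φ).
The central angle between the endpoints is δ = arccos(p₁·p₂) ≈ 0.361 rad (20.7°). The total great-circle distance is δ·R ≈ 0.361 × 6371 ≈ 2299 km, so the target fraction is f = 1500/2299 ≈ 0.652.
Interpolate at f ≈ 0.652 with slerp weights a = sin((1−f)δ)/sin δ ≈ 0.354, b = sin(fδ)/sin δ ≈ 0.661.
p = a·p₁ + b·p₂ ≈ (0.097, -0.972, -0.214); φ = arcsin(p_z) ≈ -12.36°, λ = atan2(p_y, p_x) ≈ -84.29°.

≈ (12°S, 84°W)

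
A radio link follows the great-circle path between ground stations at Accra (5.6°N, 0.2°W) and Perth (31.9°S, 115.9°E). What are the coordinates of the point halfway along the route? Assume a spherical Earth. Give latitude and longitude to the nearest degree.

The haversine formula gives a central angle δ ≈ 2.008 rad (115.0°) between the endpoints.
Interpolate at f = 1/2 with slerp weights a = sin((1−f)δ)/sin δ ≈ 0.931, b = sin(fδ)/sin δ ≈ 0.931.
p = a·p₁ + b·p₂ ≈ (0.581, 0.708, -0.401); φ = arcsin(p_z) ≈ -23.65°, λ = atan2(p_y, p_x) ≈ 50.60°.

≈ 24°S, 51°E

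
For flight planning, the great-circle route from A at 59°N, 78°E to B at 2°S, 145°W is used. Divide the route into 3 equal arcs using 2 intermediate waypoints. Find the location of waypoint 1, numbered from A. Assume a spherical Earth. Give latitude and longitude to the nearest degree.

From cos δ = sin φ₁ sin φ₂ + cos φ₁ cos φ₂ cos Δλ, the central angle is δ ≈ 1.989 rad (114.0°).
Interpolate at f = 1/3 with slerp weights a = sin((1−f)δ)/sin δ ≈ 1.062, b = sin(fδ)/sin δ ≈ 0.674.
p = a·p₁ + b·p₂ ≈ (-0.438, 0.149, 0.887); φ = arcsin(p_z) ≈ 62.46°, λ = atan2(p_y, p_x) ≈ 161.23°.

≈ 62°N, 161°E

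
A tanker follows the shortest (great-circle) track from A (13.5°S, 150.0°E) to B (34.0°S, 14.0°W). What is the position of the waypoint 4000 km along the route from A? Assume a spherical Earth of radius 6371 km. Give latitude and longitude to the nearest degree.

The haversine formula gives a central angle δ ≈ 2.271 rad (130.1°) between the endpoints. The total great-circle distance is δ·R ≈ 2.271 × 6371 ≈ 14468 km, so the target fraction is f = 4000/14468 ≈ 0.276.
Interpolate at f ≈ 0.276 with slerp weights a = sin((1−f)δ)/sin δ ≈ 1.304, b = sin(fδ)/sin δ ≈ 0.768.
p = a·p₁ + b·p₂ ≈ (-0.480, 0.480, -0.734); φ = arcsin(p_z) ≈ -47.22°, λ = atan2(p_y, p_x) ≈ 135.02°.

≈ (47°S, 135°E)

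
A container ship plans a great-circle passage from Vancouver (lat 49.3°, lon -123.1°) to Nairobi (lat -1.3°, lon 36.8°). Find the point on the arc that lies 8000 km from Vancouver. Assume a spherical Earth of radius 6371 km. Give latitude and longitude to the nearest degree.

≈ lat 52°, lon 13°

Write both endpoints as unit vectors p₁, p₂ with components (cos φ cos λ, cos φ sin λ, sin φ).
The central angle between the endpoints is δ = arccos(p₁·p₂) ≈ 2.252 rad (129.0°). The total great-circle distance is δ·R ≈ 2.252 × 6371 ≈ 14345 km, so the target fraction is f = 8000/14345 ≈ 0.558.
Interpolate at f ≈ 0.558 with slerp weights a = sin((1−f)δ)/sin δ ≈ 1.080, b = sin(fδ)/sin δ ≈ 1.224.
p = a·p₁ + b·p₂ ≈ (0.595, 0.143, 0.791); φ = arcsin(p_z) ≈ 52.28°, λ = atan2(p_y, p_x) ≈ 13.49°.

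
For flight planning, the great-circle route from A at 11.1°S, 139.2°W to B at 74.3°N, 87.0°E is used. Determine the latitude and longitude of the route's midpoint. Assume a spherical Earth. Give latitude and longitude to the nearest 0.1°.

≈ 43.3°N, 153.0°W

Write both endpoints as unit vectors p₁, p₂ with components (cos φ cos λ, cos φ sin λ, sin φ).
The central angle between the endpoints is δ = arccos(p₁·p₂) ≈ 1.949 rad (111.7°).
Interpolate at f = 1/2 with slerp weights a = sin((1−f)δ)/sin δ ≈ 0.890, b = sin(fδ)/sin δ ≈ 0.890.
p = a·p₁ + b·p₂ ≈ (-0.649, -0.330, 0.686); φ = arcsin(p_z) ≈ 43.29°, λ = atan2(p_y, p_x) ≈ -153.02°.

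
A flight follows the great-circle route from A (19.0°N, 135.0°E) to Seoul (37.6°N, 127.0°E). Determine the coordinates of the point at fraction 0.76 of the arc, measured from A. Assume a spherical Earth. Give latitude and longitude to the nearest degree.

≈ (33°N, 129°E)

Write both endpoints as unit vectors p₁, p₂ with components (cos φ cos λ, cos φ sin λ, sin φ).
The central angle between the endpoints is δ = arccos(p₁·p₂) ≈ 0.347 rad (19.9°).
Interpolate at f = 0.76 with slerp weights a = sin((1−f)δ)/sin δ ≈ 0.245, b = sin(fδ)/sin δ ≈ 0.767.
p = a·p₁ + b·p₂ ≈ (-0.529, 0.649, 0.547); φ = arcsin(p_z) ≈ 33.18°, λ = atan2(p_y, p_x) ≈ 129.20°.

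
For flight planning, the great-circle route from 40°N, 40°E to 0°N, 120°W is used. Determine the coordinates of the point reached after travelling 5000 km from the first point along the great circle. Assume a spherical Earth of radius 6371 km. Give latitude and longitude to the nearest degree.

≈ 68°N, 27°W

Convert each endpoint to a unit vector on the sphere (x = cos φ cos λ, y = cos φ sin λ, z = sin φ).
The central angle between the endpoints is δ = arccos(p₁·p₂) ≈ 2.374 rad (136.0°). The total great-circle distance is δ·R ≈ 2.374 × 6371 ≈ 15127 km, so the target fraction is f = 5000/15127 ≈ 0.331.
Interpolate at f ≈ 0.331 with slerp weights a = sin((1−f)δ)/sin δ ≈ 1.440, b = sin(fδ)/sin δ ≈ 1.018.
p = a·p₁ + b·p₂ ≈ (0.336, -0.172, 0.926); φ = arcsin(p_z) ≈ 67.80°, λ = atan2(p_y, p_x) ≈ -27.15°.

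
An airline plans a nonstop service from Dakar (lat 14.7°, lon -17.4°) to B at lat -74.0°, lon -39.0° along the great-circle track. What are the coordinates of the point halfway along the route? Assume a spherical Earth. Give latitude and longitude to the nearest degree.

From cos δ = sin φ₁ sin φ₂ + cos φ₁ cos φ₂ cos Δλ, the central angle is δ ≈ 1.567 rad (89.8°).
Interpolate at f = 1/2 with slerp weights a = sin((1−f)δ)/sin δ ≈ 0.706, b = sin(fδ)/sin δ ≈ 0.706.
p = a·p₁ + b·p₂ ≈ (0.803, -0.327, -0.499); φ = arcsin(p_z) ≈ -29.95°, λ = atan2(p_y, p_x) ≈ -22.14°.

≈ lat -30°, lon -22°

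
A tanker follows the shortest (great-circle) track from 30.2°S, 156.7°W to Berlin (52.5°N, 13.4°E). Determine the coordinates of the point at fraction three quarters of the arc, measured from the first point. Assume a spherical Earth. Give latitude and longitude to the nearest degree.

Convert each endpoint to a unit vector on the sphere (x = cos φ cos λ, y = cos φ sin λ, z = sin φ).
The central angle between the endpoints is δ = arccos(p₁·p₂) ≈ 2.732 rad (156.5°).
Interpolate at f = 3/4 with slerp weights a = sin((1−f)δ)/sin δ ≈ 1.586, b = sin(fδ)/sin δ ≈ 2.230.
p = a·p₁ + b·p₂ ≈ (0.062, -0.227, 0.972); φ = arcsin(p_z) ≈ 76.36°, λ = atan2(p_y, p_x) ≈ -74.74°.

≈ 76°N, 75°W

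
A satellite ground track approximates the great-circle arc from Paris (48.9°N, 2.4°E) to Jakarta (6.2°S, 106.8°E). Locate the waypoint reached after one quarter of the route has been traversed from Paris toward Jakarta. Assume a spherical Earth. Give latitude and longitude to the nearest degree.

Write both endpoints as unit vectors p₁, p₂ with components (cos φ cos λ, cos φ sin λ, sin φ).
The central angle between the endpoints is δ = arccos(p₁·p₂) ≈ 1.817 rad (104.1°).
Interpolate at f = 1/4 with slerp weights a = sin((1−f)δ)/sin δ ≈ 1.009, b = sin(fδ)/sin δ ≈ 0.452.
p = a·p₁ + b·p₂ ≈ (0.533, 0.458, 0.711); φ = arcsin(p_z) ≈ 45.35°, λ = atan2(p_y, p_x) ≈ 40.72°.

≈ (45°N, 41°E)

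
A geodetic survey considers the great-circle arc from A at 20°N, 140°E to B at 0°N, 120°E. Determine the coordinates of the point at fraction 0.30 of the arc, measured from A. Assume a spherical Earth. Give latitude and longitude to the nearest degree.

≈ 14°N, 134°E

Write both endpoints as unit vectors p₁, p₂ with components (cos φ cos λ, cos φ sin λ, sin φ).
The central angle between the endpoints is δ = arccos(p₁·p₂) ≈ 0.489 rad (28.0°).
Interpolate at f = 0.30 with slerp weights a = sin((1−f)δ)/sin δ ≈ 0.715, b = sin(fδ)/sin δ ≈ 0.311.
p = a·p₁ + b·p₂ ≈ (-0.670, 0.701, 0.244); φ = arcsin(p_z) ≈ 14.15°, λ = atan2(p_y, p_x) ≈ 133.70°.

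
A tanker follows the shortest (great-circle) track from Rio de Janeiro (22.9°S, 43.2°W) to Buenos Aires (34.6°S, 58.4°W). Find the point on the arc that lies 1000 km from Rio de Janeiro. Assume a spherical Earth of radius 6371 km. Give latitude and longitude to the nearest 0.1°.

≈ (29.1°S, 50.5°W)

Write both endpoints as unit vectors p₁, p₂ with components (cos φ cos λ, cos φ sin λ, sin φ).
The central angle between the endpoints is δ = arccos(p₁·p₂) ≈ 0.309 rad (17.7°). The total great-circle distance is δ·R ≈ 0.309 × 6371 ≈ 1967 km, so the target fraction is f = 1000/1967 ≈ 0.508.
Interpolate at f ≈ 0.508 with slerp weights a = sin((1−f)δ)/sin δ ≈ 0.498, b = sin(fδ)/sin δ ≈ 0.514.
p = a·p₁ + b·p₂ ≈ (0.556, -0.674, -0.486); φ = arcsin(p_z) ≈ -29.06°, λ = atan2(p_y, p_x) ≈ -50.50°.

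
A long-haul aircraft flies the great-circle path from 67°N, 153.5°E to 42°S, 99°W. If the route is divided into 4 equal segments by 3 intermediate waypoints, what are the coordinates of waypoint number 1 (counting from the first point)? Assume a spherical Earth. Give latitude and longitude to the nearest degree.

≈ 49°N, 150°W

The haversine formula gives a central angle δ ≈ 2.351 rad (134.7°) between the endpoints.
Interpolate at f = 1/4 with slerp weights a = sin((1−f)δ)/sin δ ≈ 1.381, b = sin(fδ)/sin δ ≈ 0.780.
p = a·p₁ + b·p₂ ≈ (-0.573, -0.332, 0.749); φ = arcsin(p_z) ≈ 48.51°, λ = atan2(p_y, p_x) ≈ -149.95°.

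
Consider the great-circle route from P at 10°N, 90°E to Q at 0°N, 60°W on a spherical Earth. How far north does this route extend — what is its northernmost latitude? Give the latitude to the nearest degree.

The great circle lies in the plane with unit normal n̂ = (p₁ × p₂)/|p₁ × p₂|.
Here n̂_z ≈ -0.943; the vertex latitude is φ_max = arccos|n̂_z| ≈ 19.4°.

≈ 19°N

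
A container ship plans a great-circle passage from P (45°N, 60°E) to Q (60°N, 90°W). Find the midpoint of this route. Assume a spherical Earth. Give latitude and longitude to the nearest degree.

The haversine formula gives a central angle δ ≈ 1.260 rad (72.2°) between the endpoints.
Interpolate at f = 1/2 with slerp weights a = sin((1−f)δ)/sin δ ≈ 0.619, b = sin(fδ)/sin δ ≈ 0.619.
p = a·p₁ + b·p₂ ≈ (0.219, 0.070, 0.973); φ = arcsin(p_z) ≈ 76.73°, λ = atan2(p_y, p_x) ≈ 17.63°.

≈ (77°N, 18°E)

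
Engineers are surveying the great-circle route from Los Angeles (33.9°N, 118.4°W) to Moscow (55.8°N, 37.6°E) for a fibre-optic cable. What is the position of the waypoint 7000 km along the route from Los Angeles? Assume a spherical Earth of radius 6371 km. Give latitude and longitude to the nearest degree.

≈ 77°N, 1°W

The haversine formula gives a central angle δ ≈ 1.536 rad (88.0°) between the endpoints. The total great-circle distance is δ·R ≈ 1.536 × 6371 ≈ 9784 km, so the target fraction is f = 7000/9784 ≈ 0.715.
Interpolate at f ≈ 0.715 with slerp weights a = sin((1−f)δ)/sin δ ≈ 0.423, b = sin(fδ)/sin δ ≈ 0.891.
p = a·p₁ + b·p₂ ≈ (0.230, -0.004, 0.973); φ = arcsin(p_z) ≈ 76.72°, λ = atan2(p_y, p_x) ≈ -0.88°.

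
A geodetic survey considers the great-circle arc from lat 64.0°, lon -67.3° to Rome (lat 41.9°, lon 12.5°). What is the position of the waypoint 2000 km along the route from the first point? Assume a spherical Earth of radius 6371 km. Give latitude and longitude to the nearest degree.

Write both endpoints as unit vectors p₁, p₂ with components (cos φ cos λ, cos φ sin λ, sin φ).
The central angle between the endpoints is δ = arccos(p₁·p₂) ≈ 0.853 rad (48.9°). The total great-circle distance is δ·R ≈ 0.853 × 6371 ≈ 5432 km, so the target fraction is f = 2000/5432 ≈ 0.368.
Interpolate at f ≈ 0.368 with slerp weights a = sin((1−f)δ)/sin δ ≈ 0.681, b = sin(fδ)/sin δ ≈ 0.410.
p = a·p₁ + b·p₂ ≈ (0.413, -0.209, 0.886); φ = arcsin(p_z) ≈ 62.40°, λ = atan2(p_y, p_x) ≈ -26.88°.

≈ lat 62°, lon -27°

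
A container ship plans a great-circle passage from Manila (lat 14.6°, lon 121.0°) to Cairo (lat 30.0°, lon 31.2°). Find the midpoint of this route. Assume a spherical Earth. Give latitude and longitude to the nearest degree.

≈ lat 30°, lon 79°

The haversine formula gives a central angle δ ≈ 1.441 rad (82.6°) between the endpoints.
Interpolate at f = 1/2 with slerp weights a = sin((1−f)δ)/sin δ ≈ 0.665, b = sin(fδ)/sin δ ≈ 0.665.
p = a·p₁ + b·p₂ ≈ (0.161, 0.851, 0.500); φ = arcsin(p_z) ≈ 30.03°, λ = atan2(p_y, p_x) ≈ 79.26°.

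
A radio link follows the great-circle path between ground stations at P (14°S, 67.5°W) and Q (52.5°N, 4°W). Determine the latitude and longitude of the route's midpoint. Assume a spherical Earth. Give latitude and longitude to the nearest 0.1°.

≈ (22.1°N, 43.8°W)

Write both endpoints as unit vectors p₁, p₂ with components (cos φ cos λ, cos φ sin λ, sin φ).
The central angle between the endpoints is δ = arccos(p₁·p₂) ≈ 1.499 rad (85.9°).
Interpolate at f = 1/2 with slerp weights a = sin((1−f)δ)/sin δ ≈ 0.683, b = sin(fδ)/sin δ ≈ 0.683.
p = a·p₁ + b·p₂ ≈ (0.668, -0.641, 0.377); φ = arcsin(p_z) ≈ 22.13°, λ = atan2(p_y, p_x) ≈ -43.81°.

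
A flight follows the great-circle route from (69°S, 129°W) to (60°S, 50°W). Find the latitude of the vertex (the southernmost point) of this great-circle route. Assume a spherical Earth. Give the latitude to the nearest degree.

≈ 71°S

The great circle lies in the plane with unit normal n̂ = (p₁ × p₂)/|p₁ × p₂|.
Here n̂_z ≈ +0.327; the vertex latitude is φ_max = arccos|n̂_z| ≈ 70.9°.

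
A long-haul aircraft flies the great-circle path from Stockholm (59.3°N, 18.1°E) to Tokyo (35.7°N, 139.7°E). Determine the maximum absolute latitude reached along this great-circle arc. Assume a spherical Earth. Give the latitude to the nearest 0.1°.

The great circle lies in the plane with unit normal n̂ = (p₁ × p₂)/|p₁ × p₂|.
Here n̂_z ≈ +0.368; the vertex latitude is φ_max = arccos|n̂_z| ≈ 68.4°.

≈ 68.4°N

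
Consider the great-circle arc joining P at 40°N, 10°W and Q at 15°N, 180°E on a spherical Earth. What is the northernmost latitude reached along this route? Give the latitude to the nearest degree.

≈ 81°N

The great circle lies in the plane with unit normal n̂ = (p₁ × p₂)/|p₁ × p₂|.
Here n̂_z ≈ -0.155; the vertex latitude is φ_max = arccos|n̂_z| ≈ 81.1°.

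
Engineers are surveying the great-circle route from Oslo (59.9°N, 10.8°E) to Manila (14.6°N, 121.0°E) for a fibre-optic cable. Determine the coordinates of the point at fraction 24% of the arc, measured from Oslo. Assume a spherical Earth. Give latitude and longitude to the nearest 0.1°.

The haversine formula gives a central angle δ ≈ 1.520 rad (87.1°) between the endpoints.
Interpolate at f = 0.24 with slerp weights a = sin((1−f)δ)/sin δ ≈ 0.916, b = sin(fδ)/sin δ ≈ 0.357.
p = a·p₁ + b·p₂ ≈ (0.273, 0.382, 0.883); φ = arcsin(p_z) ≈ 61.96°, λ = atan2(p_y, p_x) ≈ 54.46°.

≈ (62.0°N, 54.5°E)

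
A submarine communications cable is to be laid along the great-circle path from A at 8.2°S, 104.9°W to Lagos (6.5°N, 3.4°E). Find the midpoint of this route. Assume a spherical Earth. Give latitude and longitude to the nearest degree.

Write both endpoints as unit vectors p₁, p₂ with components (cos φ cos λ, cos φ sin λ, sin φ).
The central angle between the endpoints is δ = arccos(p₁·p₂) ≈ 1.902 rad (109.0°).
Interpolate at f = 1/2 with slerp weights a = sin((1−f)δ)/sin δ ≈ 0.861, b = sin(fδ)/sin δ ≈ 0.861.
p = a·p₁ + b·p₂ ≈ (0.635, -0.772, -0.025); φ = arcsin(p_z) ≈ -1.45°, λ = atan2(p_y, p_x) ≈ -50.60°.

≈ 1°S, 51°W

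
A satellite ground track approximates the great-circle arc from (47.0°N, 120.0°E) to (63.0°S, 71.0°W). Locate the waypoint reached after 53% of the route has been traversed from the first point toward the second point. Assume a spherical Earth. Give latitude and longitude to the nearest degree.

≈ (37°S, 142°E)

From cos δ = sin φ₁ sin φ₂ + cos φ₁ cos φ₂ cos Δλ, the central angle is δ ≈ 2.842 rad (162.9°).
Interpolate at f = 0.53 with slerp weights a = sin((1−f)δ)/sin δ ≈ 3.300, b = sin(fδ)/sin δ ≈ 3.386.
p = a·p₁ + b·p₂ ≈ (-0.625, 0.495, -0.604); φ = arcsin(p_z) ≈ -37.12°, λ = atan2(p_y, p_x) ≈ 141.58°.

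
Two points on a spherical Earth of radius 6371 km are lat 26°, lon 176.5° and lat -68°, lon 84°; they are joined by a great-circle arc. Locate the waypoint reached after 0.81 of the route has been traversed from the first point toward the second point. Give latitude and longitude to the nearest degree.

Convert each endpoint to a unit vector on the sphere (x = cos φ cos λ, y = cos φ sin λ, z = sin φ).
The central angle between the endpoints is δ = arccos(p₁·p₂) ≈ 2.005 rad (114.9°).
Interpolate at f = 0.81 with slerp weights a = sin((1−f)δ)/sin δ ≈ 0.410, b = sin(fδ)/sin δ ≈ 1.101.
p = a·p₁ + b·p₂ ≈ (-0.325, 0.433, -0.841); φ = arcsin(p_z) ≈ -57.25°, λ = atan2(p_y, p_x) ≈ 126.89°.

≈ lat -57°, lon 127°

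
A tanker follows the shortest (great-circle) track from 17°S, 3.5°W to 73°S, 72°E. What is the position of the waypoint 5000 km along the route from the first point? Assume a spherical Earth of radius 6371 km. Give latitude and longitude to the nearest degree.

From cos δ = sin φ₁ sin φ₂ + cos φ₁ cos φ₂ cos Δλ, the central angle is δ ≈ 1.214 rad (69.5°). The total great-circle distance is δ·R ≈ 1.214 × 6371 ≈ 7732 km, so the target fraction is f = 5000/7732 ≈ 0.647.
Interpolate at f ≈ 0.647 with slerp weights a = sin((1−f)δ)/sin δ ≈ 0.444, b = sin(fδ)/sin δ ≈ 0.754.
p = a·p₁ + b·p₂ ≈ (0.492, 0.184, -0.851); φ = arcsin(p_z) ≈ -58.33°, λ = atan2(p_y, p_x) ≈ 20.50°.

≈ 58°S, 20°E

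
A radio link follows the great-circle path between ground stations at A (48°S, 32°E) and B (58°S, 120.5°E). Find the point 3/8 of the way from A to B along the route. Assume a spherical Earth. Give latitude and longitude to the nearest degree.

The haversine formula gives a central angle δ ≈ 0.877 rad (50.2°) between the endpoints.
Interpolate at f = 3/8 with slerp weights a = sin((1−f)δ)/sin δ ≈ 0.678, b = sin(fδ)/sin δ ≈ 0.420.
p = a·p₁ + b·p₂ ≈ (0.272, 0.432, -0.860); φ = arcsin(p_z) ≈ -59.31°, λ = atan2(p_y, p_x) ≈ 57.85°.

≈ (59°S, 58°E)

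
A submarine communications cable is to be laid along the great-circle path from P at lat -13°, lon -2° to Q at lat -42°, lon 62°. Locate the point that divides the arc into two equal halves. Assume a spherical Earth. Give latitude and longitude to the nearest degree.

≈ lat -31°, lon 25°

Write both endpoints as unit vectors p₁, p₂ with components (cos φ cos λ, cos φ sin λ, sin φ).
The central angle between the endpoints is δ = arccos(p₁·p₂) ≈ 1.084 rad (62.1°).
Interpolate at f = 1/2 with slerp weights a = sin((1−f)δ)/sin δ ≈ 0.584, b = sin(fδ)/sin δ ≈ 0.584.
p = a·p₁ + b·p₂ ≈ (0.772, 0.363, -0.522); φ = arcsin(p_z) ≈ -31.45°, λ = atan2(p_y, p_x) ≈ 25.19°.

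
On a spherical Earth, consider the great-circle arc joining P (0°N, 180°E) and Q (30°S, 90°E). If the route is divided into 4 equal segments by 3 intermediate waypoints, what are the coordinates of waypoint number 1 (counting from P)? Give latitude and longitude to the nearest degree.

≈ (11°S, 160°E)

Write both endpoints as unit vectors p₁, p₂ with components (cos φ cos λ, cos φ sin λ, sin φ).
The central angle between the endpoints is δ = arccos(p₁·p₂) ≈ 1.571 rad (90.0°).
Interpolate at f = 1/4 with slerp weights a = sin((1−f)δ)/sin δ ≈ 0.924, b = sin(fδ)/sin δ ≈ 0.383.
p = a·p₁ + b·p₂ ≈ (-0.924, 0.331, -0.191); φ = arcsin(p_z) ≈ -11.03°, λ = atan2(p_y, p_x) ≈ 160.27°.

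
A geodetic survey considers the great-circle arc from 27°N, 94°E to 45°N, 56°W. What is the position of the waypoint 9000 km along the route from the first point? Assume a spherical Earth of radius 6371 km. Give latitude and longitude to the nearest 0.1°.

≈ 63.1°N, 33.8°W

The haversine formula gives a central angle δ ≈ 1.797 rad (103.0°) between the endpoints. The total great-circle distance is δ·R ≈ 1.797 × 6371 ≈ 11451 km, so the target fraction is f = 9000/11451 ≈ 0.786.
Interpolate at f ≈ 0.786 with slerp weights a = sin((1−f)δ)/sin δ ≈ 0.385, b = sin(fδ)/sin δ ≈ 1.013.
p = a·p₁ + b·p₂ ≈ (0.377, -0.252, 0.891); φ = arcsin(p_z) ≈ 63.05°, λ = atan2(p_y, p_x) ≈ -33.75°.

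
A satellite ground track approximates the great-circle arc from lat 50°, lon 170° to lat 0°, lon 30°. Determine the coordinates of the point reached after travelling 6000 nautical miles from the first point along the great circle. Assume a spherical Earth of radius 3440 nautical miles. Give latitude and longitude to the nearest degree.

≈ lat 17°, lon 40°

Convert each endpoint to a unit vector on the sphere (x = cos φ cos λ, y = cos φ sin λ, z = sin φ).
The central angle between the endpoints is δ = arccos(p₁·p₂) ≈ 2.086 rad (119.5°). The total great-circle distance is δ·R ≈ 2.086 × 3440 ≈ 7175 nmi, so the target fraction is f = 6000/7175 ≈ 0.836.
Interpolate at f ≈ 0.836 with slerp weights a = sin((1−f)δ)/sin δ ≈ 0.385, b = sin(fδ)/sin δ ≈ 1.132.
p = a·p₁ + b·p₂ ≈ (0.737, 0.609, 0.295); φ = arcsin(p_z) ≈ 17.14°, λ = atan2(p_y, p_x) ≈ 39.58°.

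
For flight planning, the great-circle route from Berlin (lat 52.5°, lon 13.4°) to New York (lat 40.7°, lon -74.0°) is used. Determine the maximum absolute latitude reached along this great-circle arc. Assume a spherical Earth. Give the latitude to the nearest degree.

≈ 57°

The great circle lies in the plane with unit normal n̂ = (p₁ × p₂)/|p₁ × p₂|.
Here n̂_z ≈ -0.547; the vertex latitude is φ_max = arccos|n̂_z| ≈ 56.8°.
Check via Clairaut: cos φ_max = |cos φ₁| · sin C = cos(52.5°)·sin(64.0°) ≈ 0.547, again giving ≈ 56.8°.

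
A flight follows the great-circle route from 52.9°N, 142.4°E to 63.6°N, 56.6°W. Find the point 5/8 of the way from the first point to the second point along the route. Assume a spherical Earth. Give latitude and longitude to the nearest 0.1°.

Write both endpoints as unit vectors p₁, p₂ with components (cos φ cos λ, cos φ sin λ, sin φ).
The central angle between the endpoints is δ = arccos(p₁·p₂) ≈ 1.092 rad (62.6°).
Interpolate at f = 5/8 with slerp weights a = sin((1−f)δ)/sin δ ≈ 0.449, b = sin(fδ)/sin δ ≈ 0.711.
p = a·p₁ + b·p₂ ≈ (-0.040, -0.099, 0.994); φ = arcsin(p_z) ≈ 83.88°, λ = atan2(p_y, p_x) ≈ -112.29°.

≈ 83.9°N, 112.3°W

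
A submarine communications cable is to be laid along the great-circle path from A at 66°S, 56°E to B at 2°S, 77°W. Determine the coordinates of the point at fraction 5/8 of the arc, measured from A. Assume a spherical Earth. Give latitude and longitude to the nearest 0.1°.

≈ 38.8°S, 62.6°W

Write both endpoints as unit vectors p₁, p₂ with components (cos φ cos λ, cos φ sin λ, sin φ).
The central angle between the endpoints is δ = arccos(p₁·p₂) ≈ 1.819 rad (104.2°).
Interpolate at f = 5/8 with slerp weights a = sin((1−f)δ)/sin δ ≈ 0.650, b = sin(fδ)/sin δ ≈ 0.936.
p = a·p₁ + b·p₂ ≈ (0.358, -0.692, -0.627); φ = arcsin(p_z) ≈ -38.80°, λ = atan2(p_y, p_x) ≈ -62.63°.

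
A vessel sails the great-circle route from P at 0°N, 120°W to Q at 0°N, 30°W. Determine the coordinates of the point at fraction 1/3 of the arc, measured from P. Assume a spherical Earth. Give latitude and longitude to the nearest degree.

The haversine formula gives a central angle δ ≈ 1.571 rad (90.0°) between the endpoints.
Interpolate at f = 1/3 with slerp weights a = sin((1−f)δ)/sin δ ≈ 0.866, b = sin(fδ)/sin δ ≈ 0.500.
p = a·p₁ + b·p₂ ≈ (0.000, -1.000, 0.000); φ = arcsin(p_z) ≈ 0.00°, λ = atan2(p_y, p_x) ≈ -90.00°.

≈ 0°N, 90°W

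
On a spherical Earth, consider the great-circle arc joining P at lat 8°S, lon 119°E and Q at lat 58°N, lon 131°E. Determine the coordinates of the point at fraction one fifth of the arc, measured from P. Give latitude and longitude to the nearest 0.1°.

Write both endpoints as unit vectors p₁, p₂ with components (cos φ cos λ, cos φ sin λ, sin φ).
The central angle between the endpoints is δ = arccos(p₁·p₂) ≈ 1.164 rad (66.7°).
Interpolate at f = 1/5 with slerp weights a = sin((1−f)δ)/sin δ ≈ 0.874, b = sin(fδ)/sin δ ≈ 0.251.
p = a·p₁ + b·p₂ ≈ (-0.507, 0.857, 0.091); φ = arcsin(p_z) ≈ 5.25°, λ = atan2(p_y, p_x) ≈ 120.59°.

≈ lat 5.2°N, lon 120.6°E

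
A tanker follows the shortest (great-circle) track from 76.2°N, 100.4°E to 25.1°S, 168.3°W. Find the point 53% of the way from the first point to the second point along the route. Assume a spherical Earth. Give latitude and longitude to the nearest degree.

The haversine formula gives a central angle δ ≈ 2.001 rad (114.6°) between the endpoints.
Interpolate at f = 0.53 with slerp weights a = sin((1−f)δ)/sin δ ≈ 0.889, b = sin(fδ)/sin δ ≈ 0.960.
p = a·p₁ + b·p₂ ≈ (-0.889, 0.032, 0.456); φ = arcsin(p_z) ≈ 27.12°, λ = atan2(p_y, p_x) ≈ 177.93°.

≈ 27°N, 178°E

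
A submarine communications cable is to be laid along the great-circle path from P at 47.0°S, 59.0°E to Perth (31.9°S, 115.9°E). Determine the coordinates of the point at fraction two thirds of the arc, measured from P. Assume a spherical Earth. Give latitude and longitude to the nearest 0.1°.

≈ 40.0°S, 100.0°E

Convert each endpoint to a unit vector on the sphere (x = cos φ cos λ, y = cos φ sin λ, z = sin φ).
The central angle between the endpoints is δ = arccos(p₁·p₂) ≈ 0.792 rad (45.4°).
Interpolate at f = 2/3 with slerp weights a = sin((1−f)δ)/sin δ ≈ 0.367, b = sin(fδ)/sin δ ≈ 0.708.
p = a·p₁ + b·p₂ ≈ (-0.134, 0.755, -0.642); φ = arcsin(p_z) ≈ -39.95°, λ = atan2(p_y, p_x) ≈ 100.04°.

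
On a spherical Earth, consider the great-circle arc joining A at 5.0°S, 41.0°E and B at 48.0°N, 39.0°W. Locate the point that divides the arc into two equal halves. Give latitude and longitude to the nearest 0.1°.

≈ 26.9°N, 10.4°E

Write both endpoints as unit vectors p₁, p₂ with components (cos φ cos λ, cos φ sin λ, sin φ).
The central angle between the endpoints is δ = arccos(p₁·p₂) ≈ 1.520 rad (87.1°).
Interpolate at f = 1/2 with slerp weights a = sin((1−f)δ)/sin δ ≈ 0.690, b = sin(fδ)/sin δ ≈ 0.690.
p = a·p₁ + b·p₂ ≈ (0.877, 0.160, 0.452); φ = arcsin(p_z) ≈ 26.90°, λ = atan2(p_y, p_x) ≈ 10.36°.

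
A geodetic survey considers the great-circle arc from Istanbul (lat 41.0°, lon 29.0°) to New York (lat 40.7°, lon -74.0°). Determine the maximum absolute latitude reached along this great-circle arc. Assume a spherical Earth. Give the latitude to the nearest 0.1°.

≈ 54.2°

The great circle lies in the plane with unit normal n̂ = (p₁ × p₂)/|p₁ × p₂|.
Here n̂_z ≈ -0.584; the vertex latitude is φ_max = arccos|n̂_z| ≈ 54.2°.
Check via Clairaut: cos φ_max = |cos φ₁| · sin C = cos(41.0°)·sin(50.7°) ≈ 0.584, again giving ≈ 54.2°.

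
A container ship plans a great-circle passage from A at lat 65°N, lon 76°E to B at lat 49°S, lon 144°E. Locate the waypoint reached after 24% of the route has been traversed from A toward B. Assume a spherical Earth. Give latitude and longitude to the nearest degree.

≈ lat 40°N, lon 105°E

Write both endpoints as unit vectors p₁, p₂ with components (cos φ cos λ, cos φ sin λ, sin φ).
The central angle between the endpoints is δ = arccos(p₁·p₂) ≈ 2.190 rad (125.5°).
Interpolate at f = 0.24 with slerp weights a = sin((1−f)δ)/sin δ ≈ 1.222, b = sin(fδ)/sin δ ≈ 0.616.
p = a·p₁ + b·p₂ ≈ (-0.202, 0.739, 0.643); φ = arcsin(p_z) ≈ 40.02°, λ = atan2(p_y, p_x) ≈ 105.29°.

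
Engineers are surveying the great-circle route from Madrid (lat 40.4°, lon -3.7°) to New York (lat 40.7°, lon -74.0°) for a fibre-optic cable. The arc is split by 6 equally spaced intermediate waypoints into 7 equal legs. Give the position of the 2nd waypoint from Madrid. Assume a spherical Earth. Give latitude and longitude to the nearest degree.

From cos δ = sin φ₁ sin φ₂ + cos φ₁ cos φ₂ cos Δλ, the central angle is δ ≈ 0.906 rad (51.9°).
Interpolate at f = 2/7 with slerp weights a = sin((1−f)δ)/sin δ ≈ 0.766, b = sin(fδ)/sin δ ≈ 0.325.
p = a·p₁ + b·p₂ ≈ (0.650, -0.275, 0.709); φ = arcsin(p_z) ≈ 45.11°, λ = atan2(p_y, p_x) ≈ -22.90°.

≈ lat 45°, lon -23°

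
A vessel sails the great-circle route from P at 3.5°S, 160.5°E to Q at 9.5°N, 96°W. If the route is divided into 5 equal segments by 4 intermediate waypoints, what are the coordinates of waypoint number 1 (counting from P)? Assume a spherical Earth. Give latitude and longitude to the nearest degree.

Write both endpoints as unit vectors p₁, p₂ with components (cos φ cos λ, cos φ sin λ, sin φ).
The central angle between the endpoints is δ = arccos(p₁·p₂) ≈ 1.813 rad (103.9°).
Interpolate at f = 1/5 with slerp weights a = sin((1−f)δ)/sin δ ≈ 1.023, b = sin(fδ)/sin δ ≈ 0.365.
p = a·p₁ + b·p₂ ≈ (-1.000, -0.018, -0.002); φ = arcsin(p_z) ≈ -0.12°, λ = atan2(p_y, p_x) ≈ -178.99°.

≈ 0°N, 179°W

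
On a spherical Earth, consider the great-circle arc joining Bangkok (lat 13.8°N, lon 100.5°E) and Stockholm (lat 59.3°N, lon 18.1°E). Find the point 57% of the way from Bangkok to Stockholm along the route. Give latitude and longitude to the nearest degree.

Write both endpoints as unit vectors p₁, p₂ with components (cos φ cos λ, cos φ sin λ, sin φ).
The central angle between the endpoints is δ = arccos(p₁·p₂) ≈ 1.297 rad (74.3°).
Interpolate at f = 0.57 with slerp weights a = sin((1−f)δ)/sin δ ≈ 0.550, b = sin(fδ)/sin δ ≈ 0.700.
p = a·p₁ + b·p₂ ≈ (0.242, 0.636, 0.733); φ = arcsin(p_z) ≈ 47.12°, λ = atan2(p_y, p_x) ≈ 69.14°.

≈ lat 47°N, lon 69°E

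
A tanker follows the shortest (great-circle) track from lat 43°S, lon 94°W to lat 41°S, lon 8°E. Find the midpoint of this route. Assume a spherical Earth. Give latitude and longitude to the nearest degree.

Convert each endpoint to a unit vector on the sphere (x = cos φ cos λ, y = cos φ sin λ, z = sin φ).
The central angle between the endpoints is δ = arccos(p₁·p₂) ≈ 1.232 rad (70.6°).
Interpolate at f = 1/2 with slerp weights a = sin((1−f)δ)/sin δ ≈ 0.613, b = sin(fδ)/sin δ ≈ 0.613.
p = a·p₁ + b·p₂ ≈ (0.427, -0.383, -0.820); φ = arcsin(p_z) ≈ -55.04°, λ = atan2(p_y, p_x) ≈ -41.89°.

≈ lat 55°S, lon 42°W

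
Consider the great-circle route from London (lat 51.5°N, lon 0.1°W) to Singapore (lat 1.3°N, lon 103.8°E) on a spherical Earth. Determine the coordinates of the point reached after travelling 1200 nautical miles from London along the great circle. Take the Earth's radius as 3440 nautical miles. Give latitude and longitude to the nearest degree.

Write both endpoints as unit vectors p₁, p₂ with components (cos φ cos λ, cos φ sin λ, sin φ).
The central angle between the endpoints is δ = arccos(p₁·p₂) ≈ 1.703 rad (97.6°). The total great-circle distance is δ·R ≈ 1.703 × 3440 ≈ 5858 nmi, so the target fraction is f = 1200/5858 ≈ 0.205.
Interpolate at f ≈ 0.205 with slerp weights a = sin((1−f)δ)/sin δ ≈ 0.985, b = sin(fδ)/sin δ ≈ 0.345.
p = a·p₁ + b·p₂ ≈ (0.531, 0.334, 0.779); φ = arcsin(p_z) ≈ 51.16°, λ = atan2(p_y, p_x) ≈ 32.14°.

≈ lat 51°N, lon 32°E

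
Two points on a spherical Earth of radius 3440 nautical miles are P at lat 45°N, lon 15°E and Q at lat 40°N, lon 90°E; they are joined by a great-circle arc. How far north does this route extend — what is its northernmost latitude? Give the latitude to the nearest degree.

≈ 49°N

The great circle lies in the plane with unit normal n̂ = (p₁ × p₂)/|p₁ × p₂|.
Here n̂_z ≈ +0.651; the vertex latitude is φ_max = arccos|n̂_z| ≈ 49.4°.
Check via Clairaut: cos φ_max = |cos φ₁| · sin C = cos(45.0°)·sin(67.0°) ≈ 0.651, again giving ≈ 49.4°.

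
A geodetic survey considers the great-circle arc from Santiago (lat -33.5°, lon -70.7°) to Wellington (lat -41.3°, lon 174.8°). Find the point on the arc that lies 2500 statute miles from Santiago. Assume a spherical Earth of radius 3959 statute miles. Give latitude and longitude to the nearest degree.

Convert each endpoint to a unit vector on the sphere (x = cos φ cos λ, y = cos φ sin λ, z = sin φ).
The central angle between the endpoints is δ = arccos(p₁·p₂) ≈ 1.466 rad (84.0°). The total great-circle distance is δ·R ≈ 1.466 × 3959 ≈ 5804 mi, so the target fraction is f = 2500/5804 ≈ 0.431.
Interpolate at f ≈ 0.431 with slerp weights a = sin((1−f)δ)/sin δ ≈ 0.745, b = sin(fδ)/sin δ ≈ 0.594.
p = a·p₁ + b·p₂ ≈ (-0.239, -0.546, -0.803); φ = arcsin(p_z) ≈ -53.42°, λ = atan2(p_y, p_x) ≈ -113.62°.

≈ lat -53°, lon -114°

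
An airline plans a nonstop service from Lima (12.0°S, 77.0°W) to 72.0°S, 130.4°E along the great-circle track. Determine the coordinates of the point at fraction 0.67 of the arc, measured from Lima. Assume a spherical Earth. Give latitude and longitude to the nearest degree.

≈ 73°S, 103°W

From cos δ = sin φ₁ sin φ₂ + cos φ₁ cos φ₂ cos Δλ, the central angle is δ ≈ 1.641 rad (94.0°).
Interpolate at f = 0.67 with slerp weights a = sin((1−f)δ)/sin δ ≈ 0.517, b = sin(fδ)/sin δ ≈ 0.893.
p = a·p₁ + b·p₂ ≈ (-0.065, -0.282, -0.957); φ = arcsin(p_z) ≈ -73.15°, λ = atan2(p_y, p_x) ≈ -103.00°.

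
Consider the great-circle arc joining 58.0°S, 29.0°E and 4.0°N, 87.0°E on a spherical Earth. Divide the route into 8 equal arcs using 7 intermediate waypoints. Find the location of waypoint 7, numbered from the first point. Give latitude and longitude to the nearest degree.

≈ 5°S, 83°E

The haversine formula gives a central angle δ ≈ 1.348 rad (77.2°) between the endpoints.
Interpolate at f = 7/8 with slerp weights a = sin((1−f)δ)/sin δ ≈ 0.172, b = sin(fδ)/sin δ ≈ 0.948.
p = a·p₁ + b·p₂ ≈ (0.129, 0.988, -0.080); φ = arcsin(p_z) ≈ -4.57°, λ = atan2(p_y, p_x) ≈ 82.55°.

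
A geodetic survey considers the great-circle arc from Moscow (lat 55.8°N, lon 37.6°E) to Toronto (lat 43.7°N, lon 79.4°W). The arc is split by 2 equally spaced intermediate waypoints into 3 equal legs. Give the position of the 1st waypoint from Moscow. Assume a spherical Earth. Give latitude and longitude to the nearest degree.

The haversine formula gives a central angle δ ≈ 1.173 rad (67.2°) between the endpoints.
Interpolate at f = 1/3 with slerp weights a = sin((1−f)δ)/sin δ ≈ 0.764, b = sin(fδ)/sin δ ≈ 0.413.
p = a·p₁ + b·p₂ ≈ (0.395, -0.032, 0.918); φ = arcsin(p_z) ≈ 66.63°, λ = atan2(p_y, p_x) ≈ -4.58°.

≈ lat 67°N, lon 5°W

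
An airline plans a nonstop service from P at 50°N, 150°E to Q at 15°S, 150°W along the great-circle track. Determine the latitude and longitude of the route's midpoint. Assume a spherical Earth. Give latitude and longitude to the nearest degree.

From cos δ = sin φ₁ sin φ₂ + cos φ₁ cos φ₂ cos Δλ, the central angle is δ ≈ 1.458 rad (83.6°).
Interpolate at f = 1/2 with slerp weights a = sin((1−f)δ)/sin δ ≈ 0.670, b = sin(fδ)/sin δ ≈ 0.670.
p = a·p₁ + b·p₂ ≈ (-0.934, -0.108, 0.340); φ = arcsin(p_z) ≈ 19.88°, λ = atan2(p_y, p_x) ≈ -173.38°.

≈ 20°N, 173°W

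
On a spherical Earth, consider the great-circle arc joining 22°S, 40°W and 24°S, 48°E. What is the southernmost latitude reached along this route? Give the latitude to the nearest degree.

The great circle lies in the plane with unit normal n̂ = (p₁ × p₂)/|p₁ × p₂|.
Here n̂_z ≈ +0.861; the vertex latitude is φ_max = arccos|n̂_z| ≈ 30.6°.

≈ 31°S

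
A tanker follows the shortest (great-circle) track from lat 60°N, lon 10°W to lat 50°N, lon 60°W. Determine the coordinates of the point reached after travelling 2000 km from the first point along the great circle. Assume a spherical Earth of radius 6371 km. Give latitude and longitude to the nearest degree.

≈ lat 56°N, lon 44°W

From cos δ = sin φ₁ sin φ₂ + cos φ₁ cos φ₂ cos Δλ, the central angle is δ ≈ 0.516 rad (29.5°). The total great-circle distance is δ·R ≈ 0.516 × 6371 ≈ 3285 km, so the target fraction is f = 2000/3285 ≈ 0.609.
Interpolate at f ≈ 0.609 with slerp weights a = sin((1−f)δ)/sin δ ≈ 0.406, b = sin(fδ)/sin δ ≈ 0.626.
p = a·p₁ + b·p₂ ≈ (0.401, -0.384, 0.832); φ = arcsin(p_z) ≈ 56.26°, λ = atan2(p_y, p_x) ≈ -43.73°.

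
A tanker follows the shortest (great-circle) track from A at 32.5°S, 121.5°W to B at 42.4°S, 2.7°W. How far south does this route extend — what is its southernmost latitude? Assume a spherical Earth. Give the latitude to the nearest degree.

≈ 57°S

The great circle lies in the plane with unit normal n̂ = (p₁ × p₂)/|p₁ × p₂|.
Here n̂_z ≈ +0.547; the vertex latitude is φ_max = arccos|n̂_z| ≈ 56.9°.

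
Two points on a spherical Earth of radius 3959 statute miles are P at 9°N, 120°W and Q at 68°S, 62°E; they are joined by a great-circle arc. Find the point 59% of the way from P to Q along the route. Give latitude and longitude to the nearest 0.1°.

Write both endpoints as unit vectors p₁, p₂ with components (cos φ cos λ, cos φ sin λ, sin φ).
The central angle between the endpoints is δ = arccos(p₁·p₂) ≈ 2.112 rad (121.0°).
Interpolate at f = 0.59 with slerp weights a = sin((1−f)δ)/sin δ ≈ 0.888, b = sin(fδ)/sin δ ≈ 1.105.
p = a·p₁ + b·p₂ ≈ (-0.244, -0.394, -0.886); φ = arcsin(p_z) ≈ -62.37°, λ = atan2(p_y, p_x) ≈ -121.79°.

≈ 62.4°S, 121.8°W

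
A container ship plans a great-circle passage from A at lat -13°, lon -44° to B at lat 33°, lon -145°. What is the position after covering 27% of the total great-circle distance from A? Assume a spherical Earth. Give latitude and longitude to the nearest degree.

≈ lat 2°, lon -68°

Write both endpoints as unit vectors p₁, p₂ with components (cos φ cos λ, cos φ sin λ, sin φ).
The central angle between the endpoints is δ = arccos(p₁·p₂) ≈ 1.853 rad (106.2°).
Interpolate at f = 0.27 with slerp weights a = sin((1−f)δ)/sin δ ≈ 1.017, b = sin(fδ)/sin δ ≈ 0.499.
p = a·p₁ + b·p₂ ≈ (0.369, -0.928, 0.043); φ = arcsin(p_z) ≈ 2.48°, λ = atan2(p_y, p_x) ≈ -68.30°.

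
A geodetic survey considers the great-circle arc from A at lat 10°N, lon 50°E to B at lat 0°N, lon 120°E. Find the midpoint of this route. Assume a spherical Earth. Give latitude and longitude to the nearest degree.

Convert each endpoint to a unit vector on the sphere (x = cos φ cos λ, y = cos φ sin λ, z = sin φ).
The central angle between the endpoints is δ = arccos(p₁·p₂) ≈ 1.227 rad (70.3°).
Interpolate at f = 1/2 with slerp weights a = sin((1−f)δ)/sin δ ≈ 0.612, b = sin(fδ)/sin δ ≈ 0.612.
p = a·p₁ + b·p₂ ≈ (0.081, 0.991, 0.106); φ = arcsin(p_z) ≈ 6.10°, λ = atan2(p_y, p_x) ≈ 85.31°.

≈ lat 6°N, lon 85°E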